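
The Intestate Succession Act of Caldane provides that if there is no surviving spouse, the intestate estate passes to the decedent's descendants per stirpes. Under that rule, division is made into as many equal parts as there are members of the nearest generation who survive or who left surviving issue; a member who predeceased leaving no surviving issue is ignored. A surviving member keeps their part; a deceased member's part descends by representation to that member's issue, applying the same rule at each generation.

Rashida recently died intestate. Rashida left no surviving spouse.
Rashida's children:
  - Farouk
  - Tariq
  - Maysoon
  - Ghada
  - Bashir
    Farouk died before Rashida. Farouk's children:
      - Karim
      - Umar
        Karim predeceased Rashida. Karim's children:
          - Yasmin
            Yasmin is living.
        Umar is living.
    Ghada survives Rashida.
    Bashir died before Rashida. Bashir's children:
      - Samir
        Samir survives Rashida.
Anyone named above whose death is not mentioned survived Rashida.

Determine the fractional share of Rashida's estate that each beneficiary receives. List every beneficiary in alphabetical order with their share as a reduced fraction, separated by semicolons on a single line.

Ghada 1/5; Maysoon 1/5; Samir 1/5; Tariq 1/5; Umar 1/10; Yasmin 1/10

There is no surviving spouse, so the entire estate passes to Rashida's descendants per stirpes.
The estate is divided into 5 equal shares of 1/5 among Farouk, Tariq, Maysoon, Ghada, Bashir.
Farouk predeceased; the 1/5 allotted to Farouk's branch passes to Farouk's issue by representation.
The 1/5 is divided into 2 equal shares of 1/10 among Karim, Umar.
Karim predeceased; the 1/10 allotted to Karim's branch passes to Karim's issue by representation.
Yasmin is the sole taker at this level and receives the full 1/10.
Umar is living and takes 1/10.
Tariq is living and takes 1/5.
Maysoon is living and takes 1/5.
Ghada is living and takes 1/5.
Bashir predeceased; the 1/5 allotted to Bashir's branch passes to Bashir's issue by representation.
Samir is the sole taker at this level and receives the full 1/5.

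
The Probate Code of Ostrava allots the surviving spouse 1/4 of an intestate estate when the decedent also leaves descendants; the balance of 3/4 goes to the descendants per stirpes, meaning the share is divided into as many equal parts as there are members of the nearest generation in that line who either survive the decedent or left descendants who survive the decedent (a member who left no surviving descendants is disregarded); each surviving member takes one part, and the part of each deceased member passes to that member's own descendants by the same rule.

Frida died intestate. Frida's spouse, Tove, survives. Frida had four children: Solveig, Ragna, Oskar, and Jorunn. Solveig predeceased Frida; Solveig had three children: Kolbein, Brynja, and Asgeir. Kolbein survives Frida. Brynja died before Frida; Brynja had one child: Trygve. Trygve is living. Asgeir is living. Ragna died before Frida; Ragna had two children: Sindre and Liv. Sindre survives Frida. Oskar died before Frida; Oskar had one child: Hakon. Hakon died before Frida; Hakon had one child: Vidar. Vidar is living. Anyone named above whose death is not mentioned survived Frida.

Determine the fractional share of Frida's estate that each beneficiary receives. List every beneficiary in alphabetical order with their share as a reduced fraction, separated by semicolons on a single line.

Tove, as surviving spouse, takes 1/4.
The remaining 3/4 passes to Frida's descendants per stirpes.
The 3/4 is divided into 4 equal shares of 3/16 among Solveig, Ragna, Oskar, Jorunn.
Solveig predeceased; the 3/16 allotted to Solveig's branch passes to Solveig's issue by representation.
The 3/16 is divided into 3 equal shares of 1/16 among Kolbein, Brynja, Asgeir.
Kolbein is living and takes 1/16.
Brynja predeceased; the 1/16 allotted to Brynja's branch passes to Brynja's issue by representation.
Trygve is the sole taker at this level and receives the full 1/16.
Asgeir is living and takes 1/16.
Ragna predeceased; the 3/16 allotted to Ragna's branch passes to Ragna's issue by representation.
The 3/16 is divided into 2 equal shares of 3/32 among Sindre, Liv.
Sindre is living and takes 3/32.
Liv is living and takes 3/32.
Oskar predeceased; the 3/16 allotted to Oskar's branch passes to Oskar's issue by representation.
Hakon's line is the sole branch at this level, so the full 3/16 passes to Hakon's issue by representation.
Vidar is the sole taker at this level and receives the full 3/16.
Jorunn is living and takes 3/16.

Asgeir 1/16; Jorunn 3/16; Kolbein 1/16; Liv 3/32; Sindre 3/32; Tove 1/4; Trygve 1/16; Vidar 3/16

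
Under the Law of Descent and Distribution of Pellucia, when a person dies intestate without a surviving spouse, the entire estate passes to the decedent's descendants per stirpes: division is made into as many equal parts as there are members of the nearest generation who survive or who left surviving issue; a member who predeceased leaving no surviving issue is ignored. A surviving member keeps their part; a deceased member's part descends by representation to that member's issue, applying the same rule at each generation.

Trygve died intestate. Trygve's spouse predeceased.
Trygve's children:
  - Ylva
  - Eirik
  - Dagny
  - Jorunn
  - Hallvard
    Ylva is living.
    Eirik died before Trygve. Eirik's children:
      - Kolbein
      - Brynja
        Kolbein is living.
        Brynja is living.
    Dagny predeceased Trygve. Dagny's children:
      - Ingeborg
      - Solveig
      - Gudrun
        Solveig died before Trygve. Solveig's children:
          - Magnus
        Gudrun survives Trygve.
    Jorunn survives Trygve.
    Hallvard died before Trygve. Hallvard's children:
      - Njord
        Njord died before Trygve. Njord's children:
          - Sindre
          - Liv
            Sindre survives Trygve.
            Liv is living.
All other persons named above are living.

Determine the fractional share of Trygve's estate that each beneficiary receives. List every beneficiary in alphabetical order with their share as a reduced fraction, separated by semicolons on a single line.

Brynja 1/10; Gudrun 1/15; Ingeborg 1/15; Jorunn 1/5; Kolbein 1/10; Liv 1/10; Magnus 1/15; Sindre 1/10; Ylva 1/5

There is no surviving spouse, so the entire estate passes to Trygve's descendants per stirpes.
The estate is divided into 5 equal shares of 1/5 among Ylva, Eirik, Dagny, Jorunn, Hallvard.
Ylva is living and takes 1/5.
Eirik predeceased; the 1/5 allotted to Eirik's branch passes to Eirik's issue by representation.
The 1/5 is divided into 2 equal shares of 1/10 among Kolbein, Brynja.
Kolbein is living and takes 1/10.
Brynja is living and takes 1/10.
Dagny predeceased; the 1/5 allotted to Dagny's branch passes to Dagny's issue by representation.
The 1/5 is divided into 3 equal shares of 1/15 among Ingeborg, Solveig, Gudrun.
Ingeborg is living and takes 1/15.
Solveig predeceased; the 1/15 allotted to Solveig's branch passes to Solveig's issue by representation.
Magnus is the sole taker at this level and receives the full 1/15.
Gudrun is living and takes 1/15.
Jorunn is living and takes 1/5.
Hallvard predeceased; the 1/5 allotted to Hallvard's branch passes to Hallvard's issue by representation.
Njord's line is the sole branch at this level, so the full 1/5 passes to Njord's issue by representation.
The 1/5 is divided into 2 equal shares of 1/10 among Sindre, Liv.
Sindre is living and takes 1/10.
Liv is living and takes 1/10.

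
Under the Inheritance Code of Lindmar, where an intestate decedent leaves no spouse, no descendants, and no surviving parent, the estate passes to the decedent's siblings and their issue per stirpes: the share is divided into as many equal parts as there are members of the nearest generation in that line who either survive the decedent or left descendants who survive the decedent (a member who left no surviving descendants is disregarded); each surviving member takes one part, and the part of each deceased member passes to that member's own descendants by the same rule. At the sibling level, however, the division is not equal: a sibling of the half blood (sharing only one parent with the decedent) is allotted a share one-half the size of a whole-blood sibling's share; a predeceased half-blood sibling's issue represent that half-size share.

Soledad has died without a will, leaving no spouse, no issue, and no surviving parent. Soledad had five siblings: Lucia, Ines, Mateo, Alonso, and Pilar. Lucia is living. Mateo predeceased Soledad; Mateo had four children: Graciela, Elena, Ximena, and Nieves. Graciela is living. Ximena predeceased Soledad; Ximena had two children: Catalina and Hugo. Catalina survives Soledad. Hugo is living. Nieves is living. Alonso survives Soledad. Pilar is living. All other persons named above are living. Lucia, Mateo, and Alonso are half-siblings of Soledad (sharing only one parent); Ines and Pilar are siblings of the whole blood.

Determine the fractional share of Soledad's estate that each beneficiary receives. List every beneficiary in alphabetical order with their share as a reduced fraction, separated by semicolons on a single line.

No spouse, descendants, or parent survives, so the estate passes to Soledad's siblings per stirpes.
Half-blood siblings count for one-half the weight of whole-blood siblings at the initial division.
Dividing 1 in proportion to weights (total weight 7/2): Lucia (weight 1/2) → 1/7; Ines (weight 1) → 2/7; Mateo (weight 1/2) → 1/7; Alonso (weight 1/2) → 1/7; Pilar (weight 1) → 2/7.
Lucia is living and takes 1/7.
Ines is living and takes 2/7.
Mateo predeceased; the 1/7 allotted to Mateo's branch passes to Mateo's issue by representation.
The 1/7 is divided into 4 equal shares of 1/28 among Graciela, Elena, Ximena, Nieves.
Graciela is living and takes 1/28.
Elena is living and takes 1/28.
Ximena predeceased; the 1/28 allotted to Ximena's branch passes to Ximena's issue by representation.
The 1/28 is divided into 2 equal shares of 1/56 among Catalina, Hugo.
Catalina is living and takes 1/56.
Hugo is living and takes 1/56.
Nieves is living and takes 1/28.
Alonso is living and takes 1/7.
Pilar is living and takes 2/7.

Alonso 1/7; Catalina 1/56; Elena 1/28; Graciela 1/28; Hugo 1/56; Ines 2/7; Lucia 1/7; Nieves 1/28; Pilar 2/7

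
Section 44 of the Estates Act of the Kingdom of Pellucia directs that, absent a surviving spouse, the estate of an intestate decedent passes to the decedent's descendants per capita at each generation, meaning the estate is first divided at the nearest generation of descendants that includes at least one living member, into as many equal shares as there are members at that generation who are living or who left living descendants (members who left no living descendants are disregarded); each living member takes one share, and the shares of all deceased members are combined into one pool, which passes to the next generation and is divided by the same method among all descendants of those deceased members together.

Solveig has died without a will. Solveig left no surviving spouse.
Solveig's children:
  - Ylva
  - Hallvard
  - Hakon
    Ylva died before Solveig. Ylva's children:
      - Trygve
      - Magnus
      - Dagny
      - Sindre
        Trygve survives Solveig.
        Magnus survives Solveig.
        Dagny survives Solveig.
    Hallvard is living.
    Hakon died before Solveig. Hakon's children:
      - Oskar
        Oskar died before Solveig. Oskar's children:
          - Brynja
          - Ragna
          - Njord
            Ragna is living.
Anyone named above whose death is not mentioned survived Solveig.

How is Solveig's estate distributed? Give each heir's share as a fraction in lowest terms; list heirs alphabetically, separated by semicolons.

Brynja 2/45; Dagny 2/15; Hallvard 1/3; Magnus 2/15; Njord 2/45; Ragna 2/45; Sindre 2/15; Trygve 2/15

There is no surviving spouse, so the entire estate passes to Solveig's descendants per capita at each generation.
At generation 1 (Ylva, Hallvard, Hakon) there are 3 shares of (1)/3 = 1/3 each.
Living: Hallvard — each takes 1/3.
Deceased: Ylva and Hakon. Their combined 2/3 is pooled and carried to generation 2.
At generation 2 (Trygve, Magnus, Dagny, Sindre, Oskar) there are 5 shares of (2/3)/5 = 2/15 each.
Living: Trygve, Magnus, Dagny, and Sindre — each takes 2/15.
Deceased: Oskar. That 2/15 share is carried to generation 3.
At generation 3 (Brynja, Ragna, Njord) there are 3 shares of (2/15)/3 = 2/45 each.
Living: Brynja, Ragna, and Njord — each takes 2/45.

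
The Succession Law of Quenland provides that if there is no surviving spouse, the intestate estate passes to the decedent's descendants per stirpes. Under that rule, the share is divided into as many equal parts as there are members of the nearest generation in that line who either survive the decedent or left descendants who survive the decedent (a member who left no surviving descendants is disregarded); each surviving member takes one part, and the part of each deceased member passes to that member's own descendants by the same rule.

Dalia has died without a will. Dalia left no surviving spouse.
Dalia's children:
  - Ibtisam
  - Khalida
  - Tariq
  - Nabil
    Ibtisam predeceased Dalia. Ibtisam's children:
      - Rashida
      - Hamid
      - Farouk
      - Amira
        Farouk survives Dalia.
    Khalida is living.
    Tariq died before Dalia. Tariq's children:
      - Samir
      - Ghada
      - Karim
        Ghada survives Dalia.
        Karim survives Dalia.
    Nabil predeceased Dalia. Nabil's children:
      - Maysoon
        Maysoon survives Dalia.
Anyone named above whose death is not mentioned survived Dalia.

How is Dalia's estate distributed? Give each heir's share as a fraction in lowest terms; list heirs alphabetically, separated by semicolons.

There is no surviving spouse, so the entire estate passes to Dalia's descendants per stirpes.
The estate is divided into 4 equal shares of 1/4 among Ibtisam, Khalida, Tariq, Nabil.
Ibtisam predeceased; the 1/4 allotted to Ibtisam's branch passes to Ibtisam's issue by representation.
The 1/4 is divided into 4 equal shares of 1/16 among Rashida, Hamid, Farouk, Amira.
Rashida is living and takes 1/16.
Hamid is living and takes 1/16.
Farouk is living and takes 1/16.
Amira is living and takes 1/16.
Khalida is living and takes 1/4.
Tariq predeceased; the 1/4 allotted to Tariq's branch passes to Tariq's issue by representation.
The 1/4 is divided into 3 equal shares of 1/12 among Samir, Ghada, Karim.
Samir is living and takes 1/12.
Ghada is living and takes 1/12.
Karim is living and takes 1/12.
Nabil predeceased; the 1/4 allotted to Nabil's branch passes to Nabil's issue by representation.
Maysoon is the sole taker at this level and receives the full 1/4.

Amira 1/16; Farouk 1/16; Ghada 1/12; Hamid 1/16; Karim 1/12; Khalida 1/4; Maysoon 1/4; Rashida 1/16; Samir 1/12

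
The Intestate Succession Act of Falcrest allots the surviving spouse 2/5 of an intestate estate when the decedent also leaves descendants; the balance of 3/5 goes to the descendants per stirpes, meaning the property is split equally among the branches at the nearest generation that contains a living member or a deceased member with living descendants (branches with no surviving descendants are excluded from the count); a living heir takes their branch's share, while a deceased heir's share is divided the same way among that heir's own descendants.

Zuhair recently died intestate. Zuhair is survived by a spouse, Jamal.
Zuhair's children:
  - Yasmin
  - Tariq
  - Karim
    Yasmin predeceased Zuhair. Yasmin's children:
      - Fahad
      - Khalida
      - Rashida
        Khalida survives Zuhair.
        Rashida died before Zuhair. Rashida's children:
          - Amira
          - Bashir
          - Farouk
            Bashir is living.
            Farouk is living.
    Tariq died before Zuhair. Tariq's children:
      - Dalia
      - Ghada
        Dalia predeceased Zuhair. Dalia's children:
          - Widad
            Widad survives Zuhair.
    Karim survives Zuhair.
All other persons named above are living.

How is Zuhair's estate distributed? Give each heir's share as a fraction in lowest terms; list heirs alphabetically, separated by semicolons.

Amira 1/45; Bashir 1/45; Fahad 1/15; Farouk 1/45; Ghada 1/10; Jamal 2/5; Karim 1/5; Khalida 1/15; Widad 1/10

Jamal, as surviving spouse, takes 2/5.
The remaining 3/5 passes to Zuhair's descendants per stirpes.
The 3/5 is divided into 3 equal shares of 1/5 among Yasmin, Tariq, Karim.
Yasmin predeceased; the 1/5 allotted to Yasmin's branch passes to Yasmin's issue by representation.
The 1/5 is divided into 3 equal shares of 1/15 among Fahad, Khalida, Rashida.
Fahad is living and takes 1/15.
Khalida is living and takes 1/15.
Rashida predeceased; the 1/15 allotted to Rashida's branch passes to Rashida's issue by representation.
The 1/15 is divided into 3 equal shares of 1/45 among Amira, Bashir, Farouk.
Amira is living and takes 1/45.
Bashir is living and takes 1/45.
Farouk is living and takes 1/45.
Tariq predeceased; the 1/5 allotted to Tariq's branch passes to Tariq's issue by representation.
The 1/5 is divided into 2 equal shares of 1/10 among Dalia, Ghada.
Dalia predeceased; the 1/10 allotted to Dalia's branch passes to Dalia's issue by representation.
Widad is the sole taker at this level and receives the full 1/10.
Ghada is living and takes 1/10.
Karim is living and takes 1/5.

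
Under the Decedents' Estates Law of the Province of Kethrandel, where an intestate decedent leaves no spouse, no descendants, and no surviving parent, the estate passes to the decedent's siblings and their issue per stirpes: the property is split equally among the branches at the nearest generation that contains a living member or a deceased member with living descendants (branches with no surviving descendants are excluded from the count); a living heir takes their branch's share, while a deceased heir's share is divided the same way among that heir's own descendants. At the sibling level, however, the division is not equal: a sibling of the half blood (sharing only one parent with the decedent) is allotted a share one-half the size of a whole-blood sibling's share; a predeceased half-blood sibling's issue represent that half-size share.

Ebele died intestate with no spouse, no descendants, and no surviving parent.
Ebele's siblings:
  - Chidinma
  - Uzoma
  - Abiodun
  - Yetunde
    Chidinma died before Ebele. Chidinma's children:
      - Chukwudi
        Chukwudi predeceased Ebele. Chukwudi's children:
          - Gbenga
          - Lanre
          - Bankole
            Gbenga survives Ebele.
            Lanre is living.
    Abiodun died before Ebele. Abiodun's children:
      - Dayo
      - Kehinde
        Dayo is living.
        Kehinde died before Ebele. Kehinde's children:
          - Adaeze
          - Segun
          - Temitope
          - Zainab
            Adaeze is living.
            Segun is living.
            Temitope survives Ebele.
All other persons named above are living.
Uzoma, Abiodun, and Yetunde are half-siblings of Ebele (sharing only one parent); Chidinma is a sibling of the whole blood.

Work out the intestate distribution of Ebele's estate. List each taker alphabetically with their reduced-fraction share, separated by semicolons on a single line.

No spouse, descendants, or parent survives, so the estate passes to Ebele's siblings per stirpes.
Half-blood siblings count for one-half the weight of whole-blood siblings at the initial division.
Dividing 1 in proportion to weights (total weight 5/2): Chidinma (weight 1) → 2/5; Uzoma (weight 1/2) → 1/5; Abiodun (weight 1/2) → 1/5; Yetunde (weight 1/2) → 1/5.
Chidinma predeceased; the 2/5 allotted to Chidinma's branch passes to Chidinma's issue by representation.
Chukwudi's line is the sole branch at this level, so the full 2/5 passes to Chukwudi's issue by representation.
The 2/5 is divided into 3 equal shares of 2/15 among Gbenga, Lanre, Bankole.
Gbenga is living and takes 2/15.
Lanre is living and takes 2/15.
Bankole is living and takes 2/15.
Uzoma is living and takes 1/5.
Abiodun predeceased; the 1/5 allotted to Abiodun's branch passes to Abiodun's issue by representation.
The 1/5 is divided into 2 equal shares of 1/10 among Dayo, Kehinde.
Dayo is living and takes 1/10.
Kehinde predeceased; the 1/10 allotted to Kehinde's branch passes to Kehinde's issue by representation.
The 1/10 is divided into 4 equal shares of 1/40 among Adaeze, Segun, Temitope, Zainab.
Adaeze is living and takes 1/40.
Segun is living and takes 1/40.
Temitope is living and takes 1/40.
Zainab is living and takes 1/40.
Yetunde is living and takes 1/5.

Adaeze 1/40; Bankole 2/15; Dayo 1/10; Gbenga 2/15; Lanre 2/15; Segun 1/40; Temitope 1/40; Uzoma 1/5; Yetunde 1/5; Zainab 1/40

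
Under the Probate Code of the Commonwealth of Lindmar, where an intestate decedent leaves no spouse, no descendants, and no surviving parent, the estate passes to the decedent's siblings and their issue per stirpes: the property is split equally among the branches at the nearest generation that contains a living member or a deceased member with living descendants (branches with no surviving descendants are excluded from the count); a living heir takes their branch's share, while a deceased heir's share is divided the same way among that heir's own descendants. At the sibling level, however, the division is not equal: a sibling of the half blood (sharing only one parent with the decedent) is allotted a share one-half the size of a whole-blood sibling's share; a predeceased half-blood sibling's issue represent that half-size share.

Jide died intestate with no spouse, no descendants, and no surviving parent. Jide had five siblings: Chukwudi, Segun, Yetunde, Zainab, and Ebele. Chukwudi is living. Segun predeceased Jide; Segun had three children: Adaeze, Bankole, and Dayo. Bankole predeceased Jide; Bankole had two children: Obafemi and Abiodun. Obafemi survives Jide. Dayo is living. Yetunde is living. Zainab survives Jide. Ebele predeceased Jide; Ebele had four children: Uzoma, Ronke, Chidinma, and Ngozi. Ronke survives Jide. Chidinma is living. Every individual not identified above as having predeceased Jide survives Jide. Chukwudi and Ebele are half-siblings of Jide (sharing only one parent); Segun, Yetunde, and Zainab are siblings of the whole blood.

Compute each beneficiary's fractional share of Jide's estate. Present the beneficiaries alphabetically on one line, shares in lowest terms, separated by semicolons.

Abiodun 1/24; Adaeze 1/12; Chidinma 1/32; Chukwudi 1/8; Dayo 1/12; Ngozi 1/32; Obafemi 1/24; Ronke 1/32; Uzoma 1/32; Yetunde 1/4; Zainab 1/4

No spouse, descendants, or parent survives, so the estate passes to Jide's siblings per stirpes.
Half-blood siblings count for one-half the weight of whole-blood siblings at the initial division.
Dividing 1 in proportion to weights (total weight 4): Chukwudi (weight 1/2) → 1/8; Segun (weight 1) → 1/4; Yetunde (weight 1) → 1/4; Zainab (weight 1) → 1/4; Ebele (weight 1/2) → 1/8.
Chukwudi is living and takes 1/8.
Segun predeceased; the 1/4 allotted to Segun's branch passes to Segun's issue by representation.
The 1/4 is divided into 3 equal shares of 1/12 among Adaeze, Bankole, Dayo.
Adaeze is living and takes 1/12.
Bankole predeceased; the 1/12 allotted to Bankole's branch passes to Bankole's issue by representation.
The 1/12 is divided into 2 equal shares of 1/24 among Obafemi, Abiodun.
Obafemi is living and takes 1/24.
Abiodun is living and takes 1/24.
Dayo is living and takes 1/12.
Yetunde is living and takes 1/4.
Zainab is living and takes 1/4.
Ebele predeceased; the 1/8 allotted to Ebele's branch passes to Ebele's issue by representation.
The 1/8 is divided into 4 equal shares of 1/32 among Uzoma, Ronke, Chidinma, Ngozi.
Uzoma is living and takes 1/32.
Ronke is living and takes 1/32.
Chidinma is living and takes 1/32.
Ngozi is living and takes 1/32.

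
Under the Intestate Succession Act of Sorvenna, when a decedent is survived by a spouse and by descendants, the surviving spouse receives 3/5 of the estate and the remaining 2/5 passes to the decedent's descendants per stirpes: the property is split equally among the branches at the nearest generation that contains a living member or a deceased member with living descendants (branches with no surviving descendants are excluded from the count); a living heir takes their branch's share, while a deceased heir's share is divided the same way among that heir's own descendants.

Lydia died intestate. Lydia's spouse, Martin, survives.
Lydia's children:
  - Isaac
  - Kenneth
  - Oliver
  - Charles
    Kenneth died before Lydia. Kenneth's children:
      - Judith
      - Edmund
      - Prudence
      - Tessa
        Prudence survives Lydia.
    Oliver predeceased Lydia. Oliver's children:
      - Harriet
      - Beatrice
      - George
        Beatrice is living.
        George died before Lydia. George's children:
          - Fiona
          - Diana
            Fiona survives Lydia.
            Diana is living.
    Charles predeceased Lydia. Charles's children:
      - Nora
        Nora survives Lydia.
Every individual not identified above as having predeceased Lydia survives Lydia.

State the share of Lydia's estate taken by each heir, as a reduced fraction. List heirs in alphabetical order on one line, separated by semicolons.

Martin, as surviving spouse, takes 3/5.
The remaining 2/5 passes to Lydia's descendants per stirpes.
The 2/5 is divided into 4 equal shares of 1/10 among Isaac, Kenneth, Oliver, Charles.
Isaac is living and takes 1/10.
Kenneth predeceased; the 1/10 allotted to Kenneth's branch passes to Kenneth's issue by representation.
The 1/10 is divided into 4 equal shares of 1/40 among Judith, Edmund, Prudence, Tessa.
Judith is living and takes 1/40.
Edmund is living and takes 1/40.
Prudence is living and takes 1/40.
Tessa is living and takes 1/40.
Oliver predeceased; the 1/10 allotted to Oliver's branch passes to Oliver's issue by representation.
The 1/10 is divided into 3 equal shares of 1/30 among Harriet, Beatrice, George.
Harriet is living and takes 1/30.
Beatrice is living and takes 1/30.
George predeceased; the 1/30 allotted to George's branch passes to George's issue by representation.
The 1/30 is divided into 2 equal shares of 1/60 among Fiona, Diana.
Fiona is living and takes 1/60.
Diana is living and takes 1/60.
Charles predeceased; the 1/10 allotted to Charles's branch passes to Charles's issue by representation.
Nora is the sole taker at this level and receives the full 1/10.

Beatrice 1/30; Diana 1/60; Edmund 1/40; Fiona 1/60; Harriet 1/30; Isaac 1/10; Judith 1/40; Martin 3/5; Nora 1/10; Prudence 1/40; Tessa 1/40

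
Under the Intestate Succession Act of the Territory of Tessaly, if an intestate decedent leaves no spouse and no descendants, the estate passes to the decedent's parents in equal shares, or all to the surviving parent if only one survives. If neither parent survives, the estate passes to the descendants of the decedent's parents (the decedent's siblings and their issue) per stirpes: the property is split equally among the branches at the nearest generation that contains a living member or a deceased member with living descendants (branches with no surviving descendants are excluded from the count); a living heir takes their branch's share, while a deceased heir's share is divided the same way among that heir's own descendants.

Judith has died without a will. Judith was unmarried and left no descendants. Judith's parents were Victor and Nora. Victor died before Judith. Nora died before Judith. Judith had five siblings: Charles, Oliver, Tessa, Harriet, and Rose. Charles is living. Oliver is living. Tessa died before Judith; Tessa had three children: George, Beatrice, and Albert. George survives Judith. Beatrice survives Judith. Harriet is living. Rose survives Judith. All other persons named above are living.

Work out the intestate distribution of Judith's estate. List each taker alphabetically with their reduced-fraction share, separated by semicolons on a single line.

Albert 1/15; Beatrice 1/15; Charles 1/5; George 1/15; Harriet 1/5; Oliver 1/5; Rose 1/5

Neither parent survives and there are no descendants, so the estate passes to Judith's siblings and their issue per stirpes.
The estate is divided into 5 equal shares of 1/5 among Charles, Oliver, Tessa, Harriet, Rose.
Charles is living and takes 1/5.
Oliver is living and takes 1/5.
Tessa predeceased; the 1/5 allotted to Tessa's branch passes to Tessa's issue by representation.
The 1/5 is divided into 3 equal shares of 1/15 among George, Beatrice, Albert.
George is living and takes 1/15.
Beatrice is living and takes 1/15.
Albert is living and takes 1/15.
Harriet is living and takes 1/5.
Rose is living and takes 1/5.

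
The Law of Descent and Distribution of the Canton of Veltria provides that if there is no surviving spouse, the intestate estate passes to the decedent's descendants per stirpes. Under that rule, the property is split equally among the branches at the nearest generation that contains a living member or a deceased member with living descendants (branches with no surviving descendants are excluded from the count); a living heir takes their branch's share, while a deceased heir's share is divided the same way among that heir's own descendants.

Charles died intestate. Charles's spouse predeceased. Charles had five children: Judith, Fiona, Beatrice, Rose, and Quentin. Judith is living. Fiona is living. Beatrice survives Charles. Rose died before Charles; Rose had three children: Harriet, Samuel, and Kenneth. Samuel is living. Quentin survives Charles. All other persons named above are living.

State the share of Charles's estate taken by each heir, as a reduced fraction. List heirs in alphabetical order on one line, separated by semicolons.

Beatrice 1/5; Fiona 1/5; Harriet 1/15; Judith 1/5; Kenneth 1/15; Quentin 1/5; Samuel 1/15

There is no surviving spouse, so the entire estate passes to Charles's descendants per stirpes.
The estate is divided into 5 equal shares of 1/5 among Judith, Fiona, Beatrice, Rose, Quentin.
Judith is living and takes 1/5.
Fiona is living and takes 1/5.
Beatrice is living and takes 1/5.
Rose predeceased; the 1/5 allotted to Rose's branch passes to Rose's issue by representation.
The 1/5 is divided into 3 equal shares of 1/15 among Harriet, Samuel, Kenneth.
Harriet is living and takes 1/15.
Samuel is living and takes 1/15.
Kenneth is living and takes 1/15.
Quentin is living and takes 1/5.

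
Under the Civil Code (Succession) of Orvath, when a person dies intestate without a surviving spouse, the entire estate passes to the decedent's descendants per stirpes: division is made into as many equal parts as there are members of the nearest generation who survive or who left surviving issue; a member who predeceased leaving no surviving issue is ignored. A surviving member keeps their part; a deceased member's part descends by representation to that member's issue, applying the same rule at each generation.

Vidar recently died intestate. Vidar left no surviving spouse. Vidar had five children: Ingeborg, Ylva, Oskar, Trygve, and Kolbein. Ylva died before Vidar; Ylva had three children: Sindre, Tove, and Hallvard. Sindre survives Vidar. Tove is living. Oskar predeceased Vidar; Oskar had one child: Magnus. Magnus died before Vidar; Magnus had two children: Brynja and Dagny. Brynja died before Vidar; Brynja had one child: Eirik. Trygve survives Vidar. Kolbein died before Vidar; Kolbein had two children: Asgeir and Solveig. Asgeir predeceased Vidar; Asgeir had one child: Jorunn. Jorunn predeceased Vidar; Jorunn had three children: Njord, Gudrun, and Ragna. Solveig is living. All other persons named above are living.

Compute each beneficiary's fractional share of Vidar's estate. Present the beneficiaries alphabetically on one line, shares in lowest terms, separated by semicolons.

Dagny 1/10; Eirik 1/10; Gudrun 1/30; Hallvard 1/15; Ingeborg 1/5; Njord 1/30; Ragna 1/30; Sindre 1/15; Solveig 1/10; Tove 1/15; Trygve 1/5

There is no surviving spouse, so the entire estate passes to Vidar's descendants per stirpes.
The estate is divided into 5 equal shares of 1/5 among Ingeborg, Ylva, Oskar, Trygve, Kolbein.
Ingeborg is living and takes 1/5.
Ylva predeceased; the 1/5 allotted to Ylva's branch passes to Ylva's issue by representation.
The 1/5 is divided into 3 equal shares of 1/15 among Sindre, Tove, Hallvard.
Sindre is living and takes 1/15.
Tove is living and takes 1/15.
Hallvard is living and takes 1/15.
Oskar predeceased; the 1/5 allotted to Oskar's branch passes to Oskar's issue by representation.
Magnus's line is the sole branch at this level, so the full 1/5 passes to Magnus's issue by representation.
The 1/5 is divided into 2 equal shares of 1/10 among Brynja, Dagny.
Brynja predeceased; the 1/10 allotted to Brynja's branch passes to Brynja's issue by representation.
Eirik is the sole taker at this level and receives the full 1/10.
Dagny is living and takes 1/10.
Trygve is living and takes 1/5.
Kolbein predeceased; the 1/5 allotted to Kolbein's branch passes to Kolbein's issue by representation.
The 1/5 is divided into 2 equal shares of 1/10 among Asgeir, Solveig.
Asgeir predeceased; the 1/10 allotted to Asgeir's branch passes to Asgeir's issue by representation.
Jorunn's line is the sole branch at this level, so the full 1/10 passes to Jorunn's issue by representation.
The 1/10 is divided into 3 equal shares of 1/30 among Njord, Gudrun, Ragna.
Njord is living and takes 1/30.
Gudrun is living and takes 1/30.
Ragna is living and takes 1/30.
Solveig is living and takes 1/10.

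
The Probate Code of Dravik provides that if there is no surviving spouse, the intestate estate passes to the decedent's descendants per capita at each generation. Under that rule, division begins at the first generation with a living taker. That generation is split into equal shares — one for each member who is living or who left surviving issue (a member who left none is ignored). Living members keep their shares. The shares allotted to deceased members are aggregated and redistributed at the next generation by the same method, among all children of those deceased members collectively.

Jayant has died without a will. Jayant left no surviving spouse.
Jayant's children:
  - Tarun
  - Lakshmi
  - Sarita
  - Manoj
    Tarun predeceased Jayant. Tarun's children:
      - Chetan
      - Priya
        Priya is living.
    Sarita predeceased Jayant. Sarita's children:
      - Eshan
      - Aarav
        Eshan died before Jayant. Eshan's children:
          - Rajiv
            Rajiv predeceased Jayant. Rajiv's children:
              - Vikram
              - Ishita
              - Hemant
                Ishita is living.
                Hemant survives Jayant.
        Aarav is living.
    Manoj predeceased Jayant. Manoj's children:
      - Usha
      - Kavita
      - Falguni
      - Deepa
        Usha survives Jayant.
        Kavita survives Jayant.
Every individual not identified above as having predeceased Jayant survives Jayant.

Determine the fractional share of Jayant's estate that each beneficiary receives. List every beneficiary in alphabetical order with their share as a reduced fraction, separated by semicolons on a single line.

There is no surviving spouse, so the entire estate passes to Jayant's descendants per capita at each generation.
At generation 1 (Tarun, Lakshmi, Sarita, Manoj) there are 4 shares of (1)/4 = 1/4 each.
Living: Lakshmi — each takes 1/4.
Deceased: Tarun, Sarita, and Manoj. Their combined 3/4 is pooled and carried to generation 2.
At generation 2 (Chetan, Priya, Eshan, Aarav, Usha, Kavita, Falguni, Deepa) there are 8 shares of (3/4)/8 = 3/32 each.
Living: Chetan, Priya, Aarav, Usha, Kavita, Falguni, and Deepa — each takes 3/32.
Deceased: Eshan. That 3/32 share is carried to generation 3.
At generation 3 (Rajiv) there are 1 shares of (3/32)/1 = 3/32 each.
Deceased: Rajiv. That 3/32 share is carried to generation 4.
At generation 4 (Vikram, Ishita, Hemant) there are 3 shares of (3/32)/3 = 1/32 each.
Living: Vikram, Ishita, and Hemant — each takes 1/32.

Aarav 3/32; Chetan 3/32; Deepa 3/32; Falguni 3/32; Hemant 1/32; Ishita 1/32; Kavita 3/32; Lakshmi 1/4; Priya 3/32; Usha 3/32; Vikram 1/32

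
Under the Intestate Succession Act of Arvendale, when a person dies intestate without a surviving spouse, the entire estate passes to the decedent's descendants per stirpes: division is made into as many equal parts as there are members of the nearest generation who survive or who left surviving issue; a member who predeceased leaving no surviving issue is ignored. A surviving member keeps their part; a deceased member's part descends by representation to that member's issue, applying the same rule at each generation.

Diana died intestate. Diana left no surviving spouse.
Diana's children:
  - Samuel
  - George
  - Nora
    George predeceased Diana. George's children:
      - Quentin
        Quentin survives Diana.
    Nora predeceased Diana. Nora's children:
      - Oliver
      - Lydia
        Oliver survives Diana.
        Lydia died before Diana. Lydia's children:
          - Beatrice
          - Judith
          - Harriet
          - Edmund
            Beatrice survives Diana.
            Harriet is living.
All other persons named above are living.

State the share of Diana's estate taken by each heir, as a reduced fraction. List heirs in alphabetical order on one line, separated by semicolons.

There is no surviving spouse, so the entire estate passes to Diana's descendants per stirpes.
The estate is divided into 3 equal shares of 1/3 among Samuel, George, Nora.
Samuel is living and takes 1/3.
George predeceased; the 1/3 allotted to George's branch passes to George's issue by representation.
Quentin is the sole taker at this level and receives the full 1/3.
Nora predeceased; the 1/3 allotted to Nora's branch passes to Nora's issue by representation.
The 1/3 is divided into 2 equal shares of 1/6 among Oliver, Lydia.
Oliver is living and takes 1/6.
Lydia predeceased; the 1/6 allotted to Lydia's branch passes to Lydia's issue by representation.
The 1/6 is divided into 4 equal shares of 1/24 among Beatrice, Judith, Harriet, Edmund.
Beatrice is living and takes 1/24.
Judith is living and takes 1/24.
Harriet is living and takes 1/24.
Edmund is living and takes 1/24.

Beatrice 1/24; Edmund 1/24; Harriet 1/24; Judith 1/24; Oliver 1/6; Quentin 1/3; Samuel 1/3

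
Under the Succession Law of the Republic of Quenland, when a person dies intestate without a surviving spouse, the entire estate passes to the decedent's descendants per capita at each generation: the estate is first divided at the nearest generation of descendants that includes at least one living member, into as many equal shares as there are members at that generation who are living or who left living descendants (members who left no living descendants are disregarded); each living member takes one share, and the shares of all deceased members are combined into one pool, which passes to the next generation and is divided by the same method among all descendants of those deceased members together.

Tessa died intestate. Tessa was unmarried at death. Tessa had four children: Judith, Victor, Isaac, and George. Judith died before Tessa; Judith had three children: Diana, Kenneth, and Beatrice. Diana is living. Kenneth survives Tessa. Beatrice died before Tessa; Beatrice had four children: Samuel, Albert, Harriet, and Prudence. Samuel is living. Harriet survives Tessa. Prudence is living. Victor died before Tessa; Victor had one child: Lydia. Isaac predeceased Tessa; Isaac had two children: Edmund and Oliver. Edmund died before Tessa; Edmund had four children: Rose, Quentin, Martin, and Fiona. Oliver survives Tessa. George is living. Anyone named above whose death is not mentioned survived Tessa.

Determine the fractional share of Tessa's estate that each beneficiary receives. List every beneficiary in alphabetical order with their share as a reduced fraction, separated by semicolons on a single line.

There is no surviving spouse, so the entire estate passes to Tessa's descendants per capita at each generation.
At generation 1 (Judith, Victor, Isaac, George) there are 4 shares of (1)/4 = 1/4 each.
Living: George — each takes 1/4.
Deceased: Judith, Victor, and Isaac. Their combined 3/4 is pooled and carried to generation 2.
At generation 2 (Diana, Kenneth, Beatrice, Lydia, Edmund, Oliver) there are 6 shares of (3/4)/6 = 1/8 each.
Living: Diana, Kenneth, Lydia, and Oliver — each takes 1/8.
Deceased: Beatrice and Edmund. Their combined 1/4 is pooled and carried to generation 3.
At generation 3 (Samuel, Albert, Harriet, Prudence, Rose, Quentin, Martin, Fiona) there are 8 shares of (1/4)/8 = 1/32 each.
Living: Samuel, Albert, Harriet, Prudence, Rose, Quentin, Martin, and Fiona — each takes 1/32.

Albert 1/32; Diana 1/8; Fiona 1/32; George 1/4; Harriet 1/32; Kenneth 1/8; Lydia 1/8; Martin 1/32; Oliver 1/8; Prudence 1/32; Quentin 1/32; Rose 1/32; Samuel 1/32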